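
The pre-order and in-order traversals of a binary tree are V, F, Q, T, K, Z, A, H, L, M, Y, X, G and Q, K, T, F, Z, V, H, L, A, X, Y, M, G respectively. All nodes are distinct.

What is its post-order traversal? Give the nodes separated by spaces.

The first element of pre-order is the root; it splits in-order into left and right subtrees.
Root V: left subtree has 5 nodes {Q, K, T, F, Z}, right has 7 {H, L, A, X, Y, M, G}.
  Root F: left subtree has 3 nodes {Q, K, T}, right has 1 {Z}.
    Root Q: left subtree has 0 nodes { }, right has 2 {K, T}.
      Root T: left subtree has 1 node {K}, right has 0 { }.
  Root A: left subtree has 2 nodes {H, L}, right has 4 {X, Y, M, G}.
    Root H: left subtree has 0 nodes { }, right has 1 {L}.
    Root M: left subtree has 2 nodes {X, Y}, right has 1 {G}.
      Root Y: left subtree has 1 node {X}, right has 0 { }.

K T Q Z F L H X Y G M A V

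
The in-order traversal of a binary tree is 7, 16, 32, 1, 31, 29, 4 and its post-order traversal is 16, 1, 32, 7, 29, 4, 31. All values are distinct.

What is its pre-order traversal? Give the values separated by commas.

31, 7, 32, 16, 1, 4, 29

The last element of post-order is the root; it splits in-order into left and right subtrees.
Root 31: left subtree has 4 nodes {7, 16, 32, 1}, right has 2 {29, 4}.
  Root 7: left subtree has 0 nodes { }, right has 3 {16, 32, 1}.
    Root 32: left subtree has 1 node {16}, right has 1 {1}.
  Root 4: left subtree has 1 node {29}, right has 0 { }.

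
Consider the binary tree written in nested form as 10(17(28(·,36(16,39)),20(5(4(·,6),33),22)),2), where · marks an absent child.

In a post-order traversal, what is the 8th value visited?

5

Post-order visits the left subtree, then the right subtree, then the node.
At 10: go left to 17.
  At 17: go left to 28.
    At 28: no left child.
    At 28: go right to 36.
      At 36: go left to 16.
        16 is a leaf — visit 16.
      At 36: go right to 39.
        39 is a leaf — visit 39.
      Visit 36.
    Visit 28.
  At 17: go right to 20.
    At 20: go left to 5.
      At 5: go left to 4.
        At 4: no left child.
        At 4: go right to 6.
          6 is a leaf — visit 6.
        Visit 4.
      At 5: go right to 33.
        33 is a leaf — visit 33.
      Visit 5.
    At 20: go right to 22.
      22 is a leaf — visit 22.
    Visit 20.
  Visit 17.
At 10: go right to 2.
  2 is a leaf — visit 2.
Visit 10.
Full post-order sequence: 16, 39, 36, 28, 6, 4, 33, 5, 22, 20, 17, 2, 10.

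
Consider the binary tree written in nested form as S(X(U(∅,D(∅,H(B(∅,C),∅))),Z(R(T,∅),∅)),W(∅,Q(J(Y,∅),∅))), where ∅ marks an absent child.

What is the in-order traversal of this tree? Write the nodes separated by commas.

U, D, B, C, H, X, T, R, Z, S, W, Y, J, Q

In-order visits the left subtree, then the node, then the right subtree.
At S: go left to X.
  At X: go left to U.
    At U: no left child.
    Visit U.
    At U: go right to D.
      At D: no left child.
      Visit D.
      At D: go right to H.
        At H: go left to B.
          At B: no left child.
          Visit B.
          At B: go right to C.
            C is a leaf — visit C.
        Visit H.
        At H: no right child.
  Visit X.
  At X: go right to Z.
    At Z: go left to R.
      At R: go left to T.
        T is a leaf — visit T.
      Visit R.
      At R: no right child.
    Visit Z.
    At Z: no right child.
Visit S.
At S: go right to W.
  At W: no left child.
  Visit W.
  At W: go right to Q.
    At Q: go left to J.
      At J: go left to Y.
        Y is a leaf — visit Y.
      Visit J.
      At J: no right child.
    Visit Q.
    At Q: no right child.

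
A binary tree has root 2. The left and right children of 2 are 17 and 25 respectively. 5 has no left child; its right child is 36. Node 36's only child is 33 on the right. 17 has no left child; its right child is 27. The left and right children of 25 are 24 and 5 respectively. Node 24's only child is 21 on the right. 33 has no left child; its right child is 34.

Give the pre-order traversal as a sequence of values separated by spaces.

Pre-order visits the node, then its left subtree, then its right subtree.
Visit 2.
At 2: go left to 17.
  Visit 17.
  At 17: no left child.
  At 17: go right to 27.
    27 is a leaf — visit 27.
At 2: go right to 25.
  Visit 25.
  At 25: go left to 24.
    Visit 24.
    At 24: no left child.
    At 24: go right to 21.
      21 is a leaf — visit 21.
  At 25: go right to 5.
    Visit 5.
    At 5: no left child.
    At 5: go right to 36.
      Visit 36.
      At 36: no left child.
      At 36: go right to 33.
        Visit 33.
        At 33: no left child.
        At 33: go right to 34.
          34 is a leaf — visit 34.

2 17 27 25 24 21 5 36 33 34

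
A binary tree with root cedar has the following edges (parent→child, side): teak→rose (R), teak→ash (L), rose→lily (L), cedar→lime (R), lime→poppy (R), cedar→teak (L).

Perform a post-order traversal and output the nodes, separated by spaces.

ash lily rose teak poppy lime cedar

Post-order visits the left subtree, then the right subtree, then the node.
At cedar: go left to teak.
  At teak: go left to ash.
    ash is a leaf — visit ash.
  At teak: go right to rose.
    At rose: go left to lily.
      lily is a leaf — visit lily.
    At rose: no right child.
    Visit rose.
  Visit teak.
At cedar: go right to lime.
  At lime: no left child.
  At lime: go right to poppy.
    poppy is a leaf — visit poppy.
  Visit lime.
Visit cedar.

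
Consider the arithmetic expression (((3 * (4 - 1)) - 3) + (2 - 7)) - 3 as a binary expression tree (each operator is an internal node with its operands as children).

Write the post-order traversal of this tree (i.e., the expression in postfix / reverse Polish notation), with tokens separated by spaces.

Post-order on an expression tree gives postfix notation: for each operator, emit left operand, right operand, then the operator.

3 4 1 - * 3 - 2 7 - + 3 -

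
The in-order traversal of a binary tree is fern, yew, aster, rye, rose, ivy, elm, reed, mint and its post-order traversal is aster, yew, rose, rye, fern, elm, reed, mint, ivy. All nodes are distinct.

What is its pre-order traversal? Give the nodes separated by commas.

The last element of post-order is the root; it splits in-order into left and right subtrees.
Root ivy: left subtree has 5 nodes {fern, yew, aster, rye, rose}, right has 3 {elm, reed, mint}.
  Root fern: left subtree has 0 nodes { }, right has 4 {yew, aster, rye, rose}.
    Root rye: left subtree has 2 nodes {yew, aster}, right has 1 {rose}.
      Root yew: left subtree has 0 nodes { }, right has 1 {aster}.
  Root mint: left subtree has 2 nodes {elm, reed}, right has 0 { }.
    Root reed: left subtree has 1 node {elm}, right has 0 { }.

ivy, fern, rye, yew, aster, rose, mint, reed, elm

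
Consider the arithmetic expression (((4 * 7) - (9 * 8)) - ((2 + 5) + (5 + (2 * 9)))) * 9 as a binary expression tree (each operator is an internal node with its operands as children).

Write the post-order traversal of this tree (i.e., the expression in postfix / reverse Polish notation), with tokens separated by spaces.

Post-order on an expression tree gives postfix notation: for each operator, emit left operand, right operand, then the operator.

4 7 * 9 8 * - 2 5 + 5 2 9 * + + - 9 *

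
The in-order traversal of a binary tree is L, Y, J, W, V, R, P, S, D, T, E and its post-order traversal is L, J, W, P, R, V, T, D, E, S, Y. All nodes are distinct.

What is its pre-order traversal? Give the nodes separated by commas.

The last element of post-order is the root; it splits in-order into left and right subtrees.
Root Y: left subtree has 1 node {L}, right has 9 {J, W, V, R, P, S, D, T, E}.
  Root S: left subtree has 5 nodes {J, W, V, R, P}, right has 3 {D, T, E}.
    Root V: left subtree has 2 nodes {J, W}, right has 2 {R, P}.
      Root W: left subtree has 1 node {J}, right has 0 { }.
      Root R: left subtree has 0 nodes { }, right has 1 {P}.
    Root E: left subtree has 2 nodes {D, T}, right has 0 { }.
      Root D: left subtree has 0 nodes { }, right has 1 {T}.

Y, L, S, V, W, J, R, P, E, D, T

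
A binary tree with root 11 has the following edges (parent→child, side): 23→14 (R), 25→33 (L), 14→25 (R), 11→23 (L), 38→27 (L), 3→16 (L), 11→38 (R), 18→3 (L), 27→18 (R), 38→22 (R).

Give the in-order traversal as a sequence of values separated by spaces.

23 14 33 25 11 27 16 3 18 38 22

In-order visits the left subtree, then the node, then the right subtree.
At 11: go left to 23.
  At 23: no left child.
  Visit 23.
  At 23: go right to 14.
    At 14: no left child.
    Visit 14.
    At 14: go right to 25.
      At 25: go left to 33.
        33 is a leaf — visit 33.
      Visit 25.
      At 25: no right child.
Visit 11.
At 11: go right to 38.
  At 38: go left to 27.
    At 27: no left child.
    Visit 27.
    At 27: go right to 18.
      At 18: go left to 3.
        At 3: go left to 16.
          16 is a leaf — visit 16.
        Visit 3.
        At 3: no right child.
      Visit 18.
      At 18: no right child.
  Visit 38.
  At 38: go right to 22.
    22 is a leaf — visit 22.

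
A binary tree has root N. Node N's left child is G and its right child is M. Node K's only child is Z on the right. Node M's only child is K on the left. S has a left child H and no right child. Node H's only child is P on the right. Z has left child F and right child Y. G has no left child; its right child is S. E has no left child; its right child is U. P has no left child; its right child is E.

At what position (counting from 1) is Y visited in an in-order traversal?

In-order visits the left subtree, then the node, then the right subtree.
At N: go left to G.
  At G: no left child.
  Visit G.
  At G: go right to S.
    At S: go left to H.
      At H: no left child.
      Visit H.
      At H: go right to P.
        At P: no left child.
        Visit P.
        At P: go right to E.
          At E: no left child.
          Visit E.
          At E: go right to U.
            U is a leaf — visit U.
    Visit S.
    At S: no right child.
Visit N.
At N: go right to M.
  At M: go left to K.
    At K: no left child.
    Visit K.
    At K: go right to Z.
      At Z: go left to F.
        F is a leaf — visit F.
      Visit Z.
      At Z: go right to Y.
        Y is a leaf — visit Y.
  Visit M.
  At M: no right child.
Full in-order sequence: G, H, P, E, U, S, N, K, F, Z, Y, M.

11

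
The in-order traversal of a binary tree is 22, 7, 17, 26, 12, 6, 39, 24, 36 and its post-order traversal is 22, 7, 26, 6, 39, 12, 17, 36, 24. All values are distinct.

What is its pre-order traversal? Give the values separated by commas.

The last element of post-order is the root; it splits in-order into left and right subtrees.
Root 24: left subtree has 7 nodes {22, 7, 17, 26, 12, 6, 39}, right has 1 {36}.
  Root 17: left subtree has 2 nodes {22, 7}, right has 4 {26, 12, 6, 39}.
    Root 7: left subtree has 1 node {22}, right has 0 { }.
    Root 12: left subtree has 1 node {26}, right has 2 {6, 39}.
      Root 39: left subtree has 1 node {6}, right has 0 { }.

24, 17, 7, 22, 12, 26, 39, 6, 36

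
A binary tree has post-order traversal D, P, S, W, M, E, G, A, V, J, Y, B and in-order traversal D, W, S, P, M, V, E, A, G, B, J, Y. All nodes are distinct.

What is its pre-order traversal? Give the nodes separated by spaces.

B V M W D S P A E G Y J

The last element of post-order is the root; it splits in-order into left and right subtrees.
Root B: left subtree has 9 nodes {D, W, S, P, M, V, E, A, G}, right has 2 {J, Y}.
  Root V: left subtree has 5 nodes {D, W, S, P, M}, right has 3 {E, A, G}.
    Root M: left subtree has 4 nodes {D, W, S, P}, right has 0 { }.
      Root W: left subtree has 1 node {D}, right has 2 {S, P}.
        Root S: left subtree has 0 nodes { }, right has 1 {P}.
    Root A: left subtree has 1 node {E}, right has 1 {G}.
  Root Y: left subtree has 1 node {J}, right has 0 { }.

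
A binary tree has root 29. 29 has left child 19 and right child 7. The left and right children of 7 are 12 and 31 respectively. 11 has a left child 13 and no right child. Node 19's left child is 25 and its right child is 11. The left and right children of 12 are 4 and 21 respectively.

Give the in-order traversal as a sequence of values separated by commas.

In-order visits the left subtree, then the node, then the right subtree.
At 29: go left to 19.
  At 19: go left to 25.
    25 is a leaf — visit 25.
  Visit 19.
  At 19: go right to 11.
    At 11: go left to 13.
      13 is a leaf — visit 13.
    Visit 11.
    At 11: no right child.
Visit 29.
At 29: go right to 7.
  At 7: go left to 12.
    At 12: go left to 4.
      4 is a leaf — visit 4.
    Visit 12.
    At 12: go right to 21.
      21 is a leaf — visit 21.
  Visit 7.
  At 7: go right to 31.
    31 is a leaf — visit 31.

25, 19, 13, 11, 29, 4, 12, 21, 7, 31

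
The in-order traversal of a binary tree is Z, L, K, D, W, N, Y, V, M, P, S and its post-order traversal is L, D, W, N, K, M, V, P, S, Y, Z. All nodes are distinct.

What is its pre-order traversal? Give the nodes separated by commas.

Z, Y, K, L, N, W, D, S, P, V, M

The last element of post-order is the root; it splits in-order into left and right subtrees.
Root Z: left subtree has 0 nodes { }, right has 10 {L, K, D, W, N, Y, V, M, P, S}.
  Root Y: left subtree has 5 nodes {L, K, D, W, N}, right has 4 {V, M, P, S}.
    Root K: left subtree has 1 node {L}, right has 3 {D, W, N}.
      Root N: left subtree has 2 nodes {D, W}, right has 0 { }.
        Root W: left subtree has 1 node {D}, right has 0 { }.
    Root S: left subtree has 3 nodes {V, M, P}, right has 0 { }.
      Root P: left subtree has 2 nodes {V, M}, right has 0 { }.
        Root V: left subtree has 0 nodes { }, right has 1 {M}.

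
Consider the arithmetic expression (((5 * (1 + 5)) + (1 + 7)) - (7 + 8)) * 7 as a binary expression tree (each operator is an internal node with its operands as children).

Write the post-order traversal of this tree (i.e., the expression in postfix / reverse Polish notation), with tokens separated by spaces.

5 1 5 + * 1 7 + + 7 8 + - 7 *

Post-order on an expression tree gives postfix notation: for each operator, emit left operand, right operand, then the operator.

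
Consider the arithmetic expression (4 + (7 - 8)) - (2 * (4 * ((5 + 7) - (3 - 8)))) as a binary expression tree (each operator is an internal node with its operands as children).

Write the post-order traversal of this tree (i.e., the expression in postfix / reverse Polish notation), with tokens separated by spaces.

4 7 8 - + 2 4 5 7 + 3 8 - - * * -

Post-order on an expression tree gives postfix notation: for each operator, emit left operand, right operand, then the operator.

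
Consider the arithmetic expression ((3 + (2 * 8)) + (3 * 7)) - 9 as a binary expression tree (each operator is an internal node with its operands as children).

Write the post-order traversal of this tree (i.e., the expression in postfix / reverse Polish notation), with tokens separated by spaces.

Post-order on an expression tree gives postfix notation: for each operator, emit left operand, right operand, then the operator.

3 2 8 * + 3 7 * + 9 -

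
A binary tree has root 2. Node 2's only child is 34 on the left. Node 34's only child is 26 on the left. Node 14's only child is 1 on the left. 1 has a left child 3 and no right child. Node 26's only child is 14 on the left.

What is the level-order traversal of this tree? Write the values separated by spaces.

Level-order visits nodes level by level from the root, left to right within each level.
Level 0: 2
Level 1: 34
Level 2: 26
Level 3: 14
Level 4: 1
Level 5: 3

2 34 26 14 1 3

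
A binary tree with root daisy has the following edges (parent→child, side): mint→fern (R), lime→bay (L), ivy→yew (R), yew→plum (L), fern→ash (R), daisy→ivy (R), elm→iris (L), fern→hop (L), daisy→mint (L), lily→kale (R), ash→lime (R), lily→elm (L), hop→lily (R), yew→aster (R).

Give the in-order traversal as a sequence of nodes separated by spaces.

mint hop iris elm lily kale fern ash bay lime daisy ivy plum yew aster

In-order visits the left subtree, then the node, then the right subtree.
At daisy: go left to mint.
  At mint: no left child.
  Visit mint.
  At mint: go right to fern.
    At fern: go left to hop.
      At hop: no left child.
      Visit hop.
      At hop: go right to lily.
        At lily: go left to elm.
          At elm: go left to iris.
            iris is a leaf — visit iris.
          Visit elm.
          At elm: no right child.
        Visit lily.
        At lily: go right to kale.
          kale is a leaf — visit kale.
    Visit fern.
    At fern: go right to ash.
      At ash: no left child.
      Visit ash.
      At ash: go right to lime.
        At lime: go left to bay.
          bay is a leaf — visit bay.
        Visit lime.
        At lime: no right child.
Visit daisy.
At daisy: go right to ivy.
  At ivy: no left child.
  Visit ivy.
  At ivy: go right to yew.
    At yew: go left to plum.
      plum is a leaf — visit plum.
    Visit yew.
    At yew: go right to aster.
      aster is a leaf — visit aster.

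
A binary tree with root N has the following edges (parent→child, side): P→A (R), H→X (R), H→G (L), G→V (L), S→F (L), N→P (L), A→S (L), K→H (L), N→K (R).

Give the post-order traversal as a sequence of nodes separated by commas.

F, S, A, P, V, G, X, H, K, N

Post-order visits the left subtree, then the right subtree, then the node.
At N: go left to P.
  At P: no left child.
  At P: go right to A.
    At A: go left to S.
      At S: go left to F.
        F is a leaf — visit F.
      At S: no right child.
      Visit S.
    At A: no right child.
    Visit A.
  Visit P.
At N: go right to K.
  At K: go left to H.
    At H: go left to G.
      At G: go left to V.
        V is a leaf — visit V.
      At G: no right child.
      Visit G.
    At H: go right to X.
      X is a leaf — visit X.
    Visit H.
  At K: no right child.
  Visit K.
Visit N.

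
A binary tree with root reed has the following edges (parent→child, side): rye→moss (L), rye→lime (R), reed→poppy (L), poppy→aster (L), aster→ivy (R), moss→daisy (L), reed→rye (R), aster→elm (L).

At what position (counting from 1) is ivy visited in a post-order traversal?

Post-order visits the left subtree, then the right subtree, then the node.
At reed: go left to poppy.
  At poppy: go left to aster.
    At aster: go left to elm.
      elm is a leaf — visit elm.
    At aster: go right to ivy.
      ivy is a leaf — visit ivy.
    Visit aster.
  At poppy: no right child.
  Visit poppy.
At reed: go right to rye.
  At rye: go left to moss.
    At moss: go left to daisy.
      daisy is a leaf — visit daisy.
    At moss: no right child.
    Visit moss.
  At rye: go right to lime.
    lime is a leaf — visit lime.
  Visit rye.
Visit reed.
Full post-order sequence: elm, ivy, aster, poppy, daisy, moss, lime, rye, reed.

2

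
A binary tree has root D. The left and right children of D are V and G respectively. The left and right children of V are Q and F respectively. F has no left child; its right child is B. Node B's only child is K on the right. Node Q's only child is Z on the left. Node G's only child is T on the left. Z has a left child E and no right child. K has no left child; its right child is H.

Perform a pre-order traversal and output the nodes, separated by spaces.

Pre-order visits the node, then its left subtree, then its right subtree.
Visit D.
At D: go left to V.
  Visit V.
  At V: go left to Q.
    Visit Q.
    At Q: go left to Z.
      Visit Z.
      At Z: go left to E.
        E is a leaf — visit E.
      At Z: no right child.
    At Q: no right child.
  At V: go right to F.
    Visit F.
    At F: no left child.
    At F: go right to B.
      Visit B.
      At B: no left child.
      At B: go right to K.
        Visit K.
        At K: no left child.
        At K: go right to H.
          H is a leaf — visit H.
At D: go right to G.
  Visit G.
  At G: go left to T.
    T is a leaf — visit T.
  At G: no right child.

D V Q Z E F B K H G T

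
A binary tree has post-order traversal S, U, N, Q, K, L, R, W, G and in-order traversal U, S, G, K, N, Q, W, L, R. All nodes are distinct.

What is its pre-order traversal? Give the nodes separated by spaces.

G U S W K Q N R L

The last element of post-order is the root; it splits in-order into left and right subtrees.
Root G: left subtree has 2 nodes {U, S}, right has 6 {K, N, Q, W, L, R}.
  Root U: left subtree has 0 nodes { }, right has 1 {S}.
  Root W: left subtree has 3 nodes {K, N, Q}, right has 2 {L, R}.
    Root K: left subtree has 0 nodes { }, right has 2 {N, Q}.
      Root Q: left subtree has 1 node {N}, right has 0 { }.
    Root R: left subtree has 1 node {L}, right has 0 { }.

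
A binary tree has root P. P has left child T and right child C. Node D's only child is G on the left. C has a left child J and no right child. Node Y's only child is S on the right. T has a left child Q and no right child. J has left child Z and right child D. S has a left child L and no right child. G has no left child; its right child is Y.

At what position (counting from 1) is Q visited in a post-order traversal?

Post-order visits the left subtree, then the right subtree, then the node.
At P: go left to T.
  At T: go left to Q.
    Q is a leaf — visit Q.
  At T: no right child.
  Visit T.
At P: go right to C.
  At C: go left to J.
    At J: go left to Z.
      Z is a leaf — visit Z.
    At J: go right to D.
      At D: go left to G.
        At G: no left child.
        At G: go right to Y.
          At Y: no left child.
          At Y: go right to S.
            At S: go left to L.
              L is a leaf — visit L.
            At S: no right child.
            Visit S.
          Visit Y.
        Visit G.
      At D: no right child.
      Visit D.
    Visit J.
  At C: no right child.
  Visit C.
Visit P.
Full post-order sequence: Q, T, Z, L, S, Y, G, D, J, C, P.

1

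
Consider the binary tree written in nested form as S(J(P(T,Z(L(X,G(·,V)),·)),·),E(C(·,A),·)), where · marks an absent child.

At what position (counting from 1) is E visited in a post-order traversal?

Post-order visits the left subtree, then the right subtree, then the node.
At S: go left to J.
  At J: go left to P.
    At P: go left to T.
      T is a leaf — visit T.
    At P: go right to Z.
      At Z: go left to L.
        At L: go left to X.
          X is a leaf — visit X.
        At L: go right to G.
          At G: no left child.
          At G: go right to V.
            V is a leaf — visit V.
          Visit G.
        Visit L.
      At Z: no right child.
      Visit Z.
    Visit P.
  At J: no right child.
  Visit J.
At S: go right to E.
  At E: go left to C.
    At C: no left child.
    At C: go right to A.
      A is a leaf — visit A.
    Visit C.
  At E: no right child.
  Visit E.
Visit S.
Full post-order sequence: T, X, V, G, L, Z, P, J, A, C, E, S.

11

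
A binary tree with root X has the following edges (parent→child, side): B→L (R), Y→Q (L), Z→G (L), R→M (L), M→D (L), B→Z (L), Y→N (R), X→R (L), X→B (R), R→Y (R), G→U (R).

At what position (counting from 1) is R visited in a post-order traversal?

Post-order visits the left subtree, then the right subtree, then the node.
At X: go left to R.
  At R: go left to M.
    At M: go left to D.
      D is a leaf — visit D.
    At M: no right child.
    Visit M.
  At R: go right to Y.
    At Y: go left to Q.
      Q is a leaf — visit Q.
    At Y: go right to N.
      N is a leaf — visit N.
    Visit Y.
  Visit R.
At X: go right to B.
  At B: go left to Z.
    At Z: go left to G.
      At G: no left child.
      At G: go right to U.
        U is a leaf — visit U.
      Visit G.
    At Z: no right child.
    Visit Z.
  At B: go right to L.
    L is a leaf — visit L.
  Visit B.
Visit X.
Full post-order sequence: D, M, Q, N, Y, R, U, G, Z, L, B, X.

6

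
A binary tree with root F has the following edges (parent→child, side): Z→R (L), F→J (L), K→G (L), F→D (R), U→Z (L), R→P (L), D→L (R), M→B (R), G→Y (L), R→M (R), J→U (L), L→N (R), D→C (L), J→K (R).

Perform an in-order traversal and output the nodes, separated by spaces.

In-order visits the left subtree, then the node, then the right subtree.
At F: go left to J.
  At J: go left to U.
    At U: go left to Z.
      At Z: go left to R.
        At R: go left to P.
          P is a leaf — visit P.
        Visit R.
        At R: go right to M.
          At M: no left child.
          Visit M.
          At M: go right to B.
            B is a leaf — visit B.
      Visit Z.
      At Z: no right child.
    Visit U.
    At U: no right child.
  Visit J.
  At J: go right to K.
    At K: go left to G.
      At G: go left to Y.
        Y is a leaf — visit Y.
      Visit G.
      At G: no right child.
    Visit K.
    At K: no right child.
Visit F.
At F: go right to D.
  At D: go left to C.
    C is a leaf — visit C.
  Visit D.
  At D: go right to L.
    At L: no left child.
    Visit L.
    At L: go right to N.
      N is a leaf — visit N.

P R M B Z U J Y G K F C D L N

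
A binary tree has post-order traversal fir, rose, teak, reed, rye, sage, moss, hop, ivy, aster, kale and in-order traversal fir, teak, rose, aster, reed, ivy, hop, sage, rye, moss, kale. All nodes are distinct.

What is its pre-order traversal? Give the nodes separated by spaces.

kale aster teak fir rose ivy reed hop moss sage rye

The last element of post-order is the root; it splits in-order into left and right subtrees.
Root kale: left subtree has 10 nodes {fir, teak, rose, aster, reed, ivy, hop, sage, rye, moss}, right has 0 { }.
  Root aster: left subtree has 3 nodes {fir, teak, rose}, right has 6 {reed, ivy, hop, sage, rye, moss}.
    Root teak: left subtree has 1 node {fir}, right has 1 {rose}.
    Root ivy: left subtree has 1 node {reed}, right has 4 {hop, sage, rye, moss}.
      Root hop: left subtree has 0 nodes { }, right has 3 {sage, rye, moss}.
        Root moss: left subtree has 2 nodes {sage, rye}, right has 0 { }.
          Root sage: left subtree has 0 nodes { }, right has 1 {rye}.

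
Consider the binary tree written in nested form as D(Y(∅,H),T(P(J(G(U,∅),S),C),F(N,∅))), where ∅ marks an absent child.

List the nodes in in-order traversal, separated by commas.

In-order visits the left subtree, then the node, then the right subtree.
At D: go left to Y.
  At Y: no left child.
  Visit Y.
  At Y: go right to H.
    H is a leaf — visit H.
Visit D.
At D: go right to T.
  At T: go left to P.
    At P: go left to J.
      At J: go left to G.
        At G: go left to U.
          U is a leaf — visit U.
        Visit G.
        At G: no right child.
      Visit J.
      At J: go right to S.
        S is a leaf — visit S.
    Visit P.
    At P: go right to C.
      C is a leaf — visit C.
  Visit T.
  At T: go right to F.
    At F: go left to N.
      N is a leaf — visit N.
    Visit F.
    At F: no right child.

Y, H, D, U, G, J, S, P, C, T, N, F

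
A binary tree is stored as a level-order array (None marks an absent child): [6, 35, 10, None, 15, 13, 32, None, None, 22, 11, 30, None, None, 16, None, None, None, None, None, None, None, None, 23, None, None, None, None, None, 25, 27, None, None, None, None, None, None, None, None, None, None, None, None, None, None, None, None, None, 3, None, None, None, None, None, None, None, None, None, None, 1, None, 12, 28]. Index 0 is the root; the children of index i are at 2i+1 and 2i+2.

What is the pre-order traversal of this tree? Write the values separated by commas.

6, 35, 15, 22, 11, 10, 13, 30, 23, 3, 32, 16, 25, 1, 27, 12, 28

Pre-order visits the node, then its left subtree, then its right subtree.
Visit 6.
At 6: go left to 35.
  Visit 35.
  At 35: no left child.
  At 35: go right to 15.
    Visit 15.
    At 15: go left to 22.
      22 is a leaf — visit 22.
    At 15: go right to 11.
      11 is a leaf — visit 11.
At 6: go right to 10.
  Visit 10.
  At 10: go left to 13.
    Visit 13.
    At 13: go left to 30.
      Visit 30.
      At 30: go left to 23.
        Visit 23.
        At 23: no left child.
        At 23: go right to 3.
          3 is a leaf — visit 3.
      At 30: no right child.
    At 13: no right child.
  At 10: go right to 32.
    Visit 32.
    At 32: no left child.
    At 32: go right to 16.
      Visit 16.
      At 16: go left to 25.
        Visit 25.
        At 25: go left to 1.
          1 is a leaf — visit 1.
        At 25: no right child.
      At 16: go right to 27.
        Visit 27.
        At 27: go left to 12.
          12 is a leaf — visit 12.
        At 27: go right to 28.
          28 is a leaf — visit 28.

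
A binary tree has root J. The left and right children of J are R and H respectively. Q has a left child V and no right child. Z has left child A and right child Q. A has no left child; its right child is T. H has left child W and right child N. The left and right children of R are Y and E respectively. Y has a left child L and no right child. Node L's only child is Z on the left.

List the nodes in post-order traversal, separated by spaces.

T A V Q Z L Y E R W N H J

Post-order visits the left subtree, then the right subtree, then the node.
At J: go left to R.
  At R: go left to Y.
    At Y: go left to L.
      At L: go left to Z.
        At Z: go left to A.
          At A: no left child.
          At A: go right to T.
            T is a leaf — visit T.
          Visit A.
        At Z: go right to Q.
          At Q: go left to V.
            V is a leaf — visit V.
          At Q: no right child.
          Visit Q.
        Visit Z.
      At L: no right child.
      Visit L.
    At Y: no right child.
    Visit Y.
  At R: go right to E.
    E is a leaf — visit E.
  Visit R.
At J: go right to H.
  At H: go left to W.
    W is a leaf — visit W.
  At H: go right to N.
    N is a leaf — visit N.
  Visit H.
Visit J.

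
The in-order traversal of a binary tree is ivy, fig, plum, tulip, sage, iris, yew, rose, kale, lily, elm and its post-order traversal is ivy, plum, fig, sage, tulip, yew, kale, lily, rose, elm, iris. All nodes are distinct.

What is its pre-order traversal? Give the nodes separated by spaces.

iris tulip fig ivy plum sage elm rose yew lily kale

The last element of post-order is the root; it splits in-order into left and right subtrees.
Root iris: left subtree has 5 nodes {ivy, fig, plum, tulip, sage}, right has 5 {yew, rose, kale, lily, elm}.
  Root tulip: left subtree has 3 nodes {ivy, fig, plum}, right has 1 {sage}.
    Root fig: left subtree has 1 node {ivy}, right has 1 {plum}.
  Root elm: left subtree has 4 nodes {yew, rose, kale, lily}, right has 0 { }.
    Root rose: left subtree has 1 node {yew}, right has 2 {kale, lily}.
      Root lily: left subtree has 1 node {kale}, right has 0 { }.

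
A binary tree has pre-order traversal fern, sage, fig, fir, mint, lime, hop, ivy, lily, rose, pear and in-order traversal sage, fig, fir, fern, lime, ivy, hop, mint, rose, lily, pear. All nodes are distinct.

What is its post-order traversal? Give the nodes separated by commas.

The first element of pre-order is the root; it splits in-order into left and right subtrees.
Root fern: left subtree has 3 nodes {sage, fig, fir}, right has 7 {lime, ivy, hop, mint, rose, lily, pear}.
  Root sage: left subtree has 0 nodes { }, right has 2 {fig, fir}.
    Root fig: left subtree has 0 nodes { }, right has 1 {fir}.
  Root mint: left subtree has 3 nodes {lime, ivy, hop}, right has 3 {rose, lily, pear}.
    Root lime: left subtree has 0 nodes { }, right has 2 {ivy, hop}.
      Root hop: left subtree has 1 node {ivy}, right has 0 { }.
    Root lily: left subtree has 1 node {rose}, right has 1 {pear}.

fir, fig, sage, ivy, hop, lime, rose, pear, lily, mint, fern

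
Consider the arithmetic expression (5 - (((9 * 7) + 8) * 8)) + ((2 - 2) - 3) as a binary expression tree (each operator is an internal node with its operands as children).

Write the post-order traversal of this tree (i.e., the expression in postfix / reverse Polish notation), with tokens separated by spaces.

Post-order on an expression tree gives postfix notation: for each operator, emit left operand, right operand, then the operator.

5 9 7 * 8 + 8 * - 2 2 - 3 - +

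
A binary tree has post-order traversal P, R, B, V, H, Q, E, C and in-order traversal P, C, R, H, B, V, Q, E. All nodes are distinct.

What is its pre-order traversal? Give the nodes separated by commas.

The last element of post-order is the root; it splits in-order into left and right subtrees.
Root C: left subtree has 1 node {P}, right has 6 {R, H, B, V, Q, E}.
  Root E: left subtree has 5 nodes {R, H, B, V, Q}, right has 0 { }.
    Root Q: left subtree has 4 nodes {R, H, B, V}, right has 0 { }.
      Root H: left subtree has 1 node {R}, right has 2 {B, V}.
        Root V: left subtree has 1 node {B}, right has 0 { }.

C, P, E, Q, H, R, V, B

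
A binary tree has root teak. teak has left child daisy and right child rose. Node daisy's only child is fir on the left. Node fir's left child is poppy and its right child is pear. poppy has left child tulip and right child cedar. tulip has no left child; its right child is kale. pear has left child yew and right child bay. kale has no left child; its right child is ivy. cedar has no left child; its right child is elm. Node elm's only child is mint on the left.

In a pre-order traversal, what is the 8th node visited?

cedar

Pre-order visits the node, then its left subtree, then its right subtree.
Visit teak.
At teak: go left to daisy.
  Visit daisy.
  At daisy: go left to fir.
    Visit fir.
    At fir: go left to poppy.
      Visit poppy.
      At poppy: go left to tulip.
        Visit tulip.
        At tulip: no left child.
        At tulip: go right to kale.
          Visit kale.
          At kale: no left child.
          At kale: go right to ivy.
            ivy is a leaf — visit ivy.
      At poppy: go right to cedar.
        Visit cedar.
        At cedar: no left child.
        At cedar: go right to elm.
          Visit elm.
          At elm: go left to mint.
            mint is a leaf — visit mint.
          At elm: no right child.
    At fir: go right to pear.
      Visit pear.
      At pear: go left to yew.
        yew is a leaf — visit yew.
      At pear: go right to bay.
        bay is a leaf — visit bay.
  At daisy: no right child.
At teak: go right to rose.
  rose is a leaf — visit rose.
Full pre-order sequence: teak, daisy, fir, poppy, tulip, kale, ivy, cedar, elm, mint, pear, yew, bay, rose.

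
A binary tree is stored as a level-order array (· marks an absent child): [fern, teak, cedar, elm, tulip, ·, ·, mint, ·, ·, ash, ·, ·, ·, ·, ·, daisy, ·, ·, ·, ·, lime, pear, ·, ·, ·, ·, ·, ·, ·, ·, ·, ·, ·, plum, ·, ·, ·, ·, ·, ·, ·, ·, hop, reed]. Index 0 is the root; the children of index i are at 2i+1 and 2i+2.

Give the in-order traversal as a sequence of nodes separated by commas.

mint, daisy, plum, elm, teak, tulip, hop, lime, reed, ash, pear, fern, cedar

In-order visits the left subtree, then the node, then the right subtree.
At fern: go left to teak.
  At teak: go left to elm.
    At elm: go left to mint.
      At mint: no left child.
      Visit mint.
      At mint: go right to daisy.
        At daisy: no left child.
        Visit daisy.
        At daisy: go right to plum.
          plum is a leaf — visit plum.
    Visit elm.
    At elm: no right child.
  Visit teak.
  At teak: go right to tulip.
    At tulip: no left child.
    Visit tulip.
    At tulip: go right to ash.
      At ash: go left to lime.
        At lime: go left to hop.
          hop is a leaf — visit hop.
        Visit lime.
        At lime: go right to reed.
          reed is a leaf — visit reed.
      Visit ash.
      At ash: go right to pear.
        pear is a leaf — visit pear.
Visit fern.
At fern: go right to cedar.
  cedar is a leaf — visit cedar.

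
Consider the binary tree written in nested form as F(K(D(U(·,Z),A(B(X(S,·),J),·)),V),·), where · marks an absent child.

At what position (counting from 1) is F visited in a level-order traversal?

1

Level-order visits nodes level by level from the root, left to right within each level.
Level 0: F
Level 1: K
Level 2: D, V
Level 3: U, A
Level 4: Z, B
Level 5: X, J
Level 6: S
Full level-order sequence: F, K, D, V, U, A, Z, B, X, J, S.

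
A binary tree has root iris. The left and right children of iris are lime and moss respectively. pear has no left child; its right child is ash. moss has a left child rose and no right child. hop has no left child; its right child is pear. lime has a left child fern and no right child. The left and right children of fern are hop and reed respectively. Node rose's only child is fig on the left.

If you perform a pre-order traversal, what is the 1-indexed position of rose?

9

Pre-order visits the node, then its left subtree, then its right subtree.
Visit iris.
At iris: go left to lime.
  Visit lime.
  At lime: go left to fern.
    Visit fern.
    At fern: go left to hop.
      Visit hop.
      At hop: no left child.
      At hop: go right to pear.
        Visit pear.
        At pear: no left child.
        At pear: go right to ash.
          ash is a leaf — visit ash.
    At fern: go right to reed.
      reed is a leaf — visit reed.
  At lime: no right child.
At iris: go right to moss.
  Visit moss.
  At moss: go left to rose.
    Visit rose.
    At rose: go left to fig.
      fig is a leaf — visit fig.
    At rose: no right child.
  At moss: no right child.
Full pre-order sequence: iris, lime, fern, hop, pear, ash, reed, moss, rose, fig.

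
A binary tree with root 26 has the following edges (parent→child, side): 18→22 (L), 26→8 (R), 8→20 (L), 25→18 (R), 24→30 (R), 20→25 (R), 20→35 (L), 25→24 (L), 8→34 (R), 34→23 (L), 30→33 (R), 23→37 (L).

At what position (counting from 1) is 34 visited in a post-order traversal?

Post-order visits the left subtree, then the right subtree, then the node.
At 26: no left child.
At 26: go right to 8.
  At 8: go left to 20.
    At 20: go left to 35.
      35 is a leaf — visit 35.
    At 20: go right to 25.
      At 25: go left to 24.
        At 24: no left child.
        At 24: go right to 30.
          At 30: no left child.
          At 30: go right to 33.
            33 is a leaf — visit 33.
          Visit 30.
        Visit 24.
      At 25: go right to 18.
        At 18: go left to 22.
          22 is a leaf — visit 22.
        At 18: no right child.
        Visit 18.
      Visit 25.
    Visit 20.
  At 8: go right to 34.
    At 34: go left to 23.
      At 23: go left to 37.
        37 is a leaf — visit 37.
      At 23: no right child.
      Visit 23.
    At 34: no right child.
    Visit 34.
  Visit 8.
Visit 26.
Full post-order sequence: 35, 33, 30, 24, 22, 18, 25, 20, 37, 23, 34, 8, 26.

11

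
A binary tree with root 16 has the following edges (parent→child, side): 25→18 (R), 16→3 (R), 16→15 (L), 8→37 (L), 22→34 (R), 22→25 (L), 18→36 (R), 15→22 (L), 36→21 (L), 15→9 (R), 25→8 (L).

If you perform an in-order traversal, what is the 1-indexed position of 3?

In-order visits the left subtree, then the node, then the right subtree.
At 16: go left to 15.
  At 15: go left to 22.
    At 22: go left to 25.
      At 25: go left to 8.
        At 8: go left to 37.
          37 is a leaf — visit 37.
        Visit 8.
        At 8: no right child.
      Visit 25.
      At 25: go right to 18.
        At 18: no left child.
        Visit 18.
        At 18: go right to 36.
          At 36: go left to 21.
            21 is a leaf — visit 21.
          Visit 36.
          At 36: no right child.
    Visit 22.
    At 22: go right to 34.
      34 is a leaf — visit 34.
  Visit 15.
  At 15: go right to 9.
    9 is a leaf — visit 9.
Visit 16.
At 16: go right to 3.
  3 is a leaf — visit 3.
Full in-order sequence: 37, 8, 25, 18, 21, 36, 22, 34, 15, 9, 16, 3.

12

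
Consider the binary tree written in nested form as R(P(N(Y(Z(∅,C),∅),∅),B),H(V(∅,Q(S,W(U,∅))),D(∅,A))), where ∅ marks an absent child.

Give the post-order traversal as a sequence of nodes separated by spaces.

Post-order visits the left subtree, then the right subtree, then the node.
At R: go left to P.
  At P: go left to N.
    At N: go left to Y.
      At Y: go left to Z.
        At Z: no left child.
        At Z: go right to C.
          C is a leaf — visit C.
        Visit Z.
      At Y: no right child.
      Visit Y.
    At N: no right child.
    Visit N.
  At P: go right to B.
    B is a leaf — visit B.
  Visit P.
At R: go right to H.
  At H: go left to V.
    At V: no left child.
    At V: go right to Q.
      At Q: go left to S.
        S is a leaf — visit S.
      At Q: go right to W.
        At W: go left to U.
          U is a leaf — visit U.
        At W: no right child.
        Visit W.
      Visit Q.
    Visit V.
  At H: go right to D.
    At D: no left child.
    At D: go right to A.
      A is a leaf — visit A.
    Visit D.
  Visit H.
Visit R.

C Z Y N B P S U W Q V A D H R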